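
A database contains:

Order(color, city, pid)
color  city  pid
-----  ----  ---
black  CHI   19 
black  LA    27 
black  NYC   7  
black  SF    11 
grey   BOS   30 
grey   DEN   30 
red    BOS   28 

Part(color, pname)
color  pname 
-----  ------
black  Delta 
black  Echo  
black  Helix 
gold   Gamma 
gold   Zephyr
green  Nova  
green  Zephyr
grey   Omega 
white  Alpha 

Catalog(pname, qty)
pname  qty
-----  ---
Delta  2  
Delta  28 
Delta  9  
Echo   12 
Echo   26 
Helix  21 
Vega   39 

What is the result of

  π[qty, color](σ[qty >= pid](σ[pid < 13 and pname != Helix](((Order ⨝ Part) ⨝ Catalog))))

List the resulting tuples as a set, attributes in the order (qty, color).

{(12, black), (26, black), (28, black), (9, black)}

Joining Order and Part on color yields {(black, CHI, 19, Delta), (black, CHI, 19, Echo), (black, CHI, 19, Helix), (black, LA, 27, Delta), (black, LA, 27, Echo), (black, LA, 27, Helix), (black, NYC, 7, Delta), (black, NYC, 7, Echo), (black, NYC, 7, Helix), (black, SF, 11, Delta), (black, SF, 11, Echo), (black, SF, 11, Helix), (grey, BOS, 30, Omega), (grey, DEN, 30, Omega)}.
Joining (Order ⨝ Part) and Catalog on pname yields {(black, CHI, 19, Delta, 2), (black, CHI, 19, Delta, 28), (black, CHI, 19, Delta, 9), (black, CHI, 19, Echo, 12), (black, CHI, 19, Echo, 26), (black, CHI, 19, Helix, 21), (black, LA, 27, Delta, 2), (black, LA, 27, Delta, 28), (black, LA, 27, Delta, 9), (black, LA, 27, Echo, 12), (black, LA, 27, Echo, 26), (black, LA, 27, Helix, 21), (black, NYC, 7, Delta, 2), (black, NYC, 7, Delta, 28), (black, NYC, 7, Delta, 9), (black, NYC, 7, Echo, 12), (black, NYC, 7, Echo, 26), (black, NYC, 7, Helix, 21), (black, SF, 11, Delta, 2), (black, SF, 11, Delta, 28), (black, SF, 11, Delta, 9), (black, SF, 11, Echo, 12), (black, SF, 11, Echo, 26), (black, SF, 11, Helix, 21)}.
Filtering on pid < 13 and pname != Helix leaves {(black, NYC, 7, Delta, 2), (black, NYC, 7, Delta, 28), (black, NYC, 7, Delta, 9), (black, NYC, 7, Echo, 12), (black, NYC, 7, Echo, 26), (black, SF, 11, Delta, 2), (black, SF, 11, Delta, 28), (black, SF, 11, Delta, 9), (black, SF, 11, Echo, 12), (black, SF, 11, Echo, 26)}.
Filtering on qty >= pid leaves {(black, NYC, 7, Delta, 28), (black, NYC, 7, Delta, 9), (black, NYC, 7, Echo, 12), (black, NYC, 7, Echo, 26), (black, SF, 11, Delta, 28), (black, SF, 11, Echo, 12), (black, SF, 11, Echo, 26)}.
Keep only column(s) qty, color (3 duplicate(s) eliminated): {(12, black), (26, black), (28, black), (9, black)}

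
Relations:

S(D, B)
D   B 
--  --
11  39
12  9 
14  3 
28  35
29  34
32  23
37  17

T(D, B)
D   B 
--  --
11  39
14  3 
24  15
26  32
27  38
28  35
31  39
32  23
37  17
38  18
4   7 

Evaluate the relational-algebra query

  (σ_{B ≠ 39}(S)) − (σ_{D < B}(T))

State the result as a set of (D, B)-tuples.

Filtering on B ≠ 39 leaves {(12, 9), (14, 3), (28, 35), (29, 34), (32, 23), (37, 17)}.
Filtering on D < B leaves {(11, 39), (26, 32), (27, 38), (28, 35), (31, 39), (4, 7)}.
Set difference of the two operands is {(12, 9), (14, 3), (29, 34), (32, 23), (37, 17)}.

{(12, 9), (14, 3), (29, 34), (32, 23), (37, 17)}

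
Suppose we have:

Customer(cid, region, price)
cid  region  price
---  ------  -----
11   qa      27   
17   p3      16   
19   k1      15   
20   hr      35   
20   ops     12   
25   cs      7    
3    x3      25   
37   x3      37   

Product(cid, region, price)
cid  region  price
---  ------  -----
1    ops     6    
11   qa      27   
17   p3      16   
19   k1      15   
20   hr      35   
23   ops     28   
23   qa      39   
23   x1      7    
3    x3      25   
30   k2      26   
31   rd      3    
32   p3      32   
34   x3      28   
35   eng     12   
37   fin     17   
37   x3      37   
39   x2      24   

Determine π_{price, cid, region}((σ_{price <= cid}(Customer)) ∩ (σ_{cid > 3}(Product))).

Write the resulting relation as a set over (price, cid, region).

{(15, 19, k1), (16, 17, p3), (37, 37, x3)}

Selection price <= cid: {(17, p3, 16), (19, k1, 15), (20, ops, 12), (25, cs, 7), (37, x3, 37)}
Selection cid > 3: {(11, qa, 27), (17, p3, 16), (19, k1, 15), (20, hr, 35), (23, ops, 28), (23, qa, 39), (23, x1, 7), (30, k2, 26), (31, rd, 3), (32, p3, 32), (34, x3, 28), (35, eng, 12), (37, fin, 17), (37, x3, 37), (39, x2, 24)}
Set intersection of the two operands is {(17, p3, 16), (19, k1, 15), (37, x3, 37)}.
π[price, cid, region]: project onto (price, cid, region) → {(15, 19, k1), (16, 17, p3), (37, 37, x3)}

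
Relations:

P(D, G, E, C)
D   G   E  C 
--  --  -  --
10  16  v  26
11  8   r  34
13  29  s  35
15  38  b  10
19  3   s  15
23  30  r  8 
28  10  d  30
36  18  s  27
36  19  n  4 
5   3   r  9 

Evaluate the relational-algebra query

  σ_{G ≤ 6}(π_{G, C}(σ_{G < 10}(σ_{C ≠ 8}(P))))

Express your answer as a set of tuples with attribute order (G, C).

{(3, 15), (3, 9)}

Selection C ≠ 8: {(10, 16, v, 26), (11, 8, r, 34), (13, 29, s, 35), (15, 38, b, 10), (19, 3, s, 15), (28, 10, d, 30), (36, 18, s, 27), (36, 19, n, 4), (5, 3, r, 9)}
Selection G < 10: {(11, 8, r, 34), (19, 3, s, 15), (5, 3, r, 9)}
π_{G, C} gives {(3, 15), (3, 9), (8, 34)}.
Selection G ≤ 6: {(3, 15), (3, 9)}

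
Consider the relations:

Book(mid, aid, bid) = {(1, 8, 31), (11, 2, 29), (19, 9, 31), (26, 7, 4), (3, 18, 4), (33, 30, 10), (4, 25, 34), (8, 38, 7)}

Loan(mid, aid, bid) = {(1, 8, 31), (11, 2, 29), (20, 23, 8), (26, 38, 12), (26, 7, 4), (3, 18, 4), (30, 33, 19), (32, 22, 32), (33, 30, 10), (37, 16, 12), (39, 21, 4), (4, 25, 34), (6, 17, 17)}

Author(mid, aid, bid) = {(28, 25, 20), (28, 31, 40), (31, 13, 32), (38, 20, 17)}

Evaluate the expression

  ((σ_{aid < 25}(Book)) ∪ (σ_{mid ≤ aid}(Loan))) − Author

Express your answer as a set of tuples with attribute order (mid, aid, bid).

{(1, 8, 31), (11, 2, 29), (19, 9, 31), (20, 23, 8), (26, 38, 12), (26, 7, 4), (3, 18, 4), (30, 33, 19), (4, 25, 34), (6, 17, 17)}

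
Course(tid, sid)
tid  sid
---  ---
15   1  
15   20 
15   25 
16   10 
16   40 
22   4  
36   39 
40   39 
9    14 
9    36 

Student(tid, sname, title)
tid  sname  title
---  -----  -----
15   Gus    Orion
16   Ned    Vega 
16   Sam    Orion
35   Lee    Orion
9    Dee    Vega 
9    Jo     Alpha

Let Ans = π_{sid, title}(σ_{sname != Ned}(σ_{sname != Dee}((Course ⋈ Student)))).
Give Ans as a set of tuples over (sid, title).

{(1, Orion), (10, Orion), (14, Alpha), (20, Orion), (25, Orion), (36, Alpha), (40, Orion)}

Course ⋈ Student (natural join on tid): {(15, 1, Gus, Orion), (15, 20, Gus, Orion), (15, 25, Gus, Orion), (16, 10, Ned, Vega), (16, 10, Sam, Orion), (16, 40, Ned, Vega), (16, 40, Sam, Orion), (9, 14, Dee, Vega), (9, 14, Jo, Alpha), (9, 36, Dee, Vega), (9, 36, Jo, Alpha)}
Selection sname != Dee: {(15, 1, Gus, Orion), (15, 20, Gus, Orion), (15, 25, Gus, Orion), (16, 10, Ned, Vega), (16, 10, Sam, Orion), (16, 40, Ned, Vega), (16, 40, Sam, Orion), (9, 14, Jo, Alpha), (9, 36, Jo, Alpha)}
Selection sname != Ned: {(15, 1, Gus, Orion), (15, 20, Gus, Orion), (15, 25, Gus, Orion), (16, 10, Sam, Orion), (16, 40, Sam, Orion), (9, 14, Jo, Alpha), (9, 36, Jo, Alpha)}
Projecting to sid, title: {(1, Orion), (10, Orion), (14, Alpha), (20, Orion), (25, Orion), (36, Alpha), (40, Orion)}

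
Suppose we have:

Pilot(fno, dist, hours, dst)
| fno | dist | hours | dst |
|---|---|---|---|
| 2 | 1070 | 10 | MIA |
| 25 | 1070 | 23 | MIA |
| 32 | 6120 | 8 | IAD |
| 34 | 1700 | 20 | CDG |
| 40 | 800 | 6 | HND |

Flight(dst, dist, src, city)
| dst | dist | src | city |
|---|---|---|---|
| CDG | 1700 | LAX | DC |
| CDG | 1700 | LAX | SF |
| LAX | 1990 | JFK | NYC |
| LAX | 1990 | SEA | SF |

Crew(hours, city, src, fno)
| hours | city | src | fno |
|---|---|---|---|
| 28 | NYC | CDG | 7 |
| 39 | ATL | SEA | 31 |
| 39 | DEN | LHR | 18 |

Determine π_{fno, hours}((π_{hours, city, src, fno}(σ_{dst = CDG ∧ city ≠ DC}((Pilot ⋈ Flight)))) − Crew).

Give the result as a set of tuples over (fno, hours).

Joining Pilot and Flight on dist, dst yields {(34, 1700, 20, CDG, LAX, DC), (34, 1700, 20, CDG, LAX, SF)}.
σ[dst = CDG ∧ city ≠ DC]: keep tuples satisfying dst = CDG ∧ city ≠ DC → {(34, 1700, 20, CDG, LAX, SF)}
Projecting to hours, city, src, fno: {(20, SF, LAX, 34)}
Set difference of the two operands is {(20, SF, LAX, 34)}.
Projecting to fno, hours: {(34, 20)}

{(34, 20)}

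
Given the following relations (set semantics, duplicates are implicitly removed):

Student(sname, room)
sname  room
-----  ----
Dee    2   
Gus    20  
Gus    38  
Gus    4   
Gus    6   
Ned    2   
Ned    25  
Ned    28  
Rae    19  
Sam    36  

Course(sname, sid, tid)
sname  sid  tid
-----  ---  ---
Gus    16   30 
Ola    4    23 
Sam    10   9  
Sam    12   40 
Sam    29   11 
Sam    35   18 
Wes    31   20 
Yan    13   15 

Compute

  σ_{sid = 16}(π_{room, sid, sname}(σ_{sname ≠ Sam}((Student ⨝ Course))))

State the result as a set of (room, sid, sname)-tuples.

Joining Student and Course on sname yields {(Gus, 20, 16, 30), (Gus, 38, 16, 30), (Gus, 4, 16, 30), (Gus, 6, 16, 30), (Sam, 36, 10, 9), (Sam, 36, 12, 40), (Sam, 36, 29, 11), (Sam, 36, 35, 18)}.
Apply σ_{sname ≠ Sam}; surviving tuples: {(Gus, 20, 16, 30), (Gus, 38, 16, 30), (Gus, 4, 16, 30), (Gus, 6, 16, 30)}
Projecting to room, sid, sname: {(20, 16, Gus), (38, 16, Gus), (4, 16, Gus), (6, 16, Gus)}
Apply σ_{sid = 16}; surviving tuples: {(20, 16, Gus), (38, 16, Gus), (4, 16, Gus), (6, 16, Gus)}

{(20, 16, Gus), (38, 16, Gus), (4, 16, Gus), (6, 16, Gus)}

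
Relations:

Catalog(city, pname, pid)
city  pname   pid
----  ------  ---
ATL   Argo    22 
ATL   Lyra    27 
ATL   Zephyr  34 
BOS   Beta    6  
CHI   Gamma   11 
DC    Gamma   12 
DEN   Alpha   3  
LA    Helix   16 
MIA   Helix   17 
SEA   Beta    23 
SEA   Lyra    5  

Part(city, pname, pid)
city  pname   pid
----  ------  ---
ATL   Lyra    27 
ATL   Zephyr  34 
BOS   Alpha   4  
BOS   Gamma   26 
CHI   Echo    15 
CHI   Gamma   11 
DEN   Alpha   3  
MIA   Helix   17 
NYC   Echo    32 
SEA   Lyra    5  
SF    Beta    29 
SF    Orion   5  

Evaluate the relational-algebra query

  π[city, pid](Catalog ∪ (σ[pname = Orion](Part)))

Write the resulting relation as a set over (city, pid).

{(ATL, 22), (ATL, 27), (ATL, 34), (BOS, 6), (CHI, 11), (DC, 12), (DEN, 3), (LA, 16), (MIA, 17), (SEA, 23), (SEA, 5), (SF, 5)}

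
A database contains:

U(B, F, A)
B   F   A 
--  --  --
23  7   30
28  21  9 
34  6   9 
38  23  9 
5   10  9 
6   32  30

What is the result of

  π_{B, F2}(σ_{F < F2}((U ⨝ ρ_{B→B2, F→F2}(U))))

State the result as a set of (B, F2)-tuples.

{(23, 32), (28, 23), (34, 10), (34, 21), (34, 23), (5, 21), (5, 23)}

ρ[B→B2, F→F2]: schema becomes (B2, F2, A); tuples unchanged.
U ⋈ ρ_{B→B2, F→F2}(U) (natural join on A): {(23, 7, 30, 23, 7), (23, 7, 30, 6, 32), (28, 21, 9, 28, 21), (28, 21, 9, 34, 6), (28, 21, 9, 38, 23), (28, 21, 9, 5, 10), (34, 6, 9, 28, 21), (34, 6, 9, 34, 6), (34, 6, 9, 38, 23), (34, 6, 9, 5, 10), (38, 23, 9, 28, 21), (38, 23, 9, 34, 6), (38, 23, 9, 38, 23), (38, 23, 9, 5, 10), (5, 10, 9, 28, 21), (5, 10, 9, 34, 6), (5, 10, 9, 38, 23), (5, 10, 9, 5, 10), (6, 32, 30, 23, 7), (6, 32, 30, 6, 32)}
Filtering on F < F2 leaves {(23, 7, 30, 6, 32), (28, 21, 9, 38, 23), (34, 6, 9, 28, 21), (34, 6, 9, 38, 23), (34, 6, 9, 5, 10), (5, 10, 9, 28, 21), (5, 10, 9, 38, 23)}.
Projecting to B, F2: {(23, 32), (28, 23), (34, 10), (34, 21), (34, 23), (5, 21), (5, 23)}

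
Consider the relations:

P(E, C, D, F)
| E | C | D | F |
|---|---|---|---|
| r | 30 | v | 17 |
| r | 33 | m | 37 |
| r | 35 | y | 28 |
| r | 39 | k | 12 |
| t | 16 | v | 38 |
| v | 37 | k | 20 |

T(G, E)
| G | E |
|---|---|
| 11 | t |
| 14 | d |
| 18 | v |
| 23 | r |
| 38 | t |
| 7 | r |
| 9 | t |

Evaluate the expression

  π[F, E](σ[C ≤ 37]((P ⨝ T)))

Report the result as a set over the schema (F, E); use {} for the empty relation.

Natural join on E: {(r, 30, v, 17, 23), (r, 30, v, 17, 7), (r, 33, m, 37, 23), (r, 33, m, 37, 7), (r, 35, y, 28, 23), (r, 35, y, 28, 7), (r, 39, k, 12, 23), (r, 39, k, 12, 7), (t, 16, v, 38, 11), (t, 16, v, 38, 38), (t, 16, v, 38, 9), (v, 37, k, 20, 18)}
σ[C ≤ 37]: keep tuples satisfying C ≤ 37 → {(r, 30, v, 17, 23), (r, 30, v, 17, 7), (r, 33, m, 37, 23), (r, 33, m, 37, 7), (r, 35, y, 28, 23), (r, 35, y, 28, 7), (t, 16, v, 38, 11), (t, 16, v, 38, 38), (t, 16, v, 38, 9), (v, 37, k, 20, 18)}
π_{F, E} gives {(17, r), (20, v), (28, r), (37, r), (38, t)} (5 duplicate(s) eliminated).

{(17, r), (20, v), (28, r), (37, r), (38, t)}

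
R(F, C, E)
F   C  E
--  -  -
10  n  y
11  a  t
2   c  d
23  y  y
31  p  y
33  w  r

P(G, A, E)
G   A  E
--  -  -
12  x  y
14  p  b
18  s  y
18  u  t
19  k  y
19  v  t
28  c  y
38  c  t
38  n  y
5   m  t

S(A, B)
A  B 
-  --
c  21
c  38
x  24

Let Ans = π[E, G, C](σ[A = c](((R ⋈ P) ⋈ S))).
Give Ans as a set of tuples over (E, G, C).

{(t, 38, a), (y, 28, n), (y, 28, p), (y, 28, y)}

R ⋈ P (natural join on E): {(10, n, y, 12, x), (10, n, y, 18, s), (10, n, y, 19, k), (10, n, y, 28, c), (10, n, y, 38, n), (11, a, t, 18, u), (11, a, t, 19, v), (11, a, t, 38, c), (11, a, t, 5, m), (23, y, y, 12, x), (23, y, y, 18, s), (23, y, y, 19, k), (23, y, y, 28, c), (23, y, y, 38, n), (31, p, y, 12, x), (31, p, y, 18, s), (31, p, y, 19, k), (31, p, y, 28, c), (31, p, y, 38, n)}
(R ⋈ P) ⋈ S (natural join on A): {(10, n, y, 12, x, 24), (10, n, y, 28, c, 21), (10, n, y, 28, c, 38), (11, a, t, 38, c, 21), (11, a, t, 38, c, 38), (23, y, y, 12, x, 24), (23, y, y, 28, c, 21), (23, y, y, 28, c, 38), (31, p, y, 12, x, 24), (31, p, y, 28, c, 21), (31, p, y, 28, c, 38)}
Filtering on A = c leaves {(10, n, y, 28, c, 21), (10, n, y, 28, c, 38), (11, a, t, 38, c, 21), (11, a, t, 38, c, 38), (23, y, y, 28, c, 21), (23, y, y, 28, c, 38), (31, p, y, 28, c, 21), (31, p, y, 28, c, 38)}.
Projecting to E, G, C (4 duplicate(s) eliminated): {(t, 38, a), (y, 28, n), (y, 28, p), (y, 28, y)}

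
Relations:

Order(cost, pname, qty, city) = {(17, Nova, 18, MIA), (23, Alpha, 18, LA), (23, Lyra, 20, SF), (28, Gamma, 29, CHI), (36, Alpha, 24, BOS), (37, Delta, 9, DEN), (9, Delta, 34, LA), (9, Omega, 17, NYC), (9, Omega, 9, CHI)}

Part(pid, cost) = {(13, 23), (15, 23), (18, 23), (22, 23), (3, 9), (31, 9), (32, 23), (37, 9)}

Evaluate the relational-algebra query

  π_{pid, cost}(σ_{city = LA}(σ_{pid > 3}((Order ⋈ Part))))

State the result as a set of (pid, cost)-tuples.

{(13, 23), (15, 23), (18, 23), (22, 23), (31, 9), (32, 23), (37, 9)}

Natural join on cost: {(23, Alpha, 18, LA, 13), (23, Alpha, 18, LA, 15), (23, Alpha, 18, LA, 18), (23, Alpha, 18, LA, 22), (23, Alpha, 18, LA, 32), (23, Lyra, 20, SF, 13), (23, Lyra, 20, SF, 15), (23, Lyra, 20, SF, 18), (23, Lyra, 20, SF, 22), (23, Lyra, 20, SF, 32), (9, Delta, 34, LA, 3), (9, Delta, 34, LA, 31), (9, Delta, 34, LA, 37), (9, Omega, 17, NYC, 3), (9, Omega, 17, NYC, 31), (9, Omega, 17, NYC, 37), (9, Omega, 9, CHI, 3), (9, Omega, 9, CHI, 31), (9, Omega, 9, CHI, 37)}
σ[pid > 3]: keep tuples satisfying pid > 3 → {(23, Alpha, 18, LA, 13), (23, Alpha, 18, LA, 15), (23, Alpha, 18, LA, 18), (23, Alpha, 18, LA, 22), (23, Alpha, 18, LA, 32), (23, Lyra, 20, SF, 13), (23, Lyra, 20, SF, 15), (23, Lyra, 20, SF, 18), (23, Lyra, 20, SF, 22), (23, Lyra, 20, SF, 32), (9, Delta, 34, LA, 31), (9, Delta, 34, LA, 37), (9, Omega, 17, NYC, 31), (9, Omega, 17, NYC, 37), (9, Omega, 9, CHI, 31), (9, Omega, 9, CHI, 37)}
σ[city = LA]: keep tuples satisfying city = LA → {(23, Alpha, 18, LA, 13), (23, Alpha, 18, LA, 15), (23, Alpha, 18, LA, 18), (23, Alpha, 18, LA, 22), (23, Alpha, 18, LA, 32), (9, Delta, 34, LA, 31), (9, Delta, 34, LA, 37)}
π_{pid, cost} gives {(13, 23), (15, 23), (18, 23), (22, 23), (31, 9), (32, 23), (37, 9)}.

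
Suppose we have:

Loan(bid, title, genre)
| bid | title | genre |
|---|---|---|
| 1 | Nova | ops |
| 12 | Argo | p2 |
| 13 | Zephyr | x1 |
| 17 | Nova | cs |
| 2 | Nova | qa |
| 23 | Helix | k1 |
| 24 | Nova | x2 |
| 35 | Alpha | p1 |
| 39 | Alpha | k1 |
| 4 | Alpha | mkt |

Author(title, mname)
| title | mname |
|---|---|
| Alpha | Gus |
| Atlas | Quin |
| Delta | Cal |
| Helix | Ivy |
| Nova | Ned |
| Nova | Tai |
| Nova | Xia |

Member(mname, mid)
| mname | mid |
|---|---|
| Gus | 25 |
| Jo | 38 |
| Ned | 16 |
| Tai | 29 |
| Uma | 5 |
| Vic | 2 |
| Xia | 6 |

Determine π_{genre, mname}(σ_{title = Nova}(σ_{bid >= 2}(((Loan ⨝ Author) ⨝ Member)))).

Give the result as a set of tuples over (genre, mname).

{(cs, Ned), (cs, Tai), (cs, Xia), (qa, Ned), (qa, Tai), (qa, Xia), (x2, Ned), (x2, Tai), (x2, Xia)}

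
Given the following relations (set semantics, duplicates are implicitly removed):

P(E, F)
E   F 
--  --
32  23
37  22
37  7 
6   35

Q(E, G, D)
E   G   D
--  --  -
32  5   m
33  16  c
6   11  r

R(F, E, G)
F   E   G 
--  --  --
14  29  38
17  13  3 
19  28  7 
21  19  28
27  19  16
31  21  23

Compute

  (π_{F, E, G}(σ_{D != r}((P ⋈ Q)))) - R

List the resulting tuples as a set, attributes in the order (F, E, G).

{(23, 32, 5)}

Joining P and Q on E yields {(32, 23, 5, m), (6, 35, 11, r)}.
Apply σ_{D != r}; surviving tuples: {(32, 23, 5, m)}
π[F, E, G]: project onto (F, E, G) → {(23, 32, 5)}
Difference: {(23, 32, 5)} with {(14, 29, 38), (17, 13, 3), (19, 28, 7), (21, 19, 28), (27, 19, 16), (31, 21, 23)} → {(23, 32, 5)}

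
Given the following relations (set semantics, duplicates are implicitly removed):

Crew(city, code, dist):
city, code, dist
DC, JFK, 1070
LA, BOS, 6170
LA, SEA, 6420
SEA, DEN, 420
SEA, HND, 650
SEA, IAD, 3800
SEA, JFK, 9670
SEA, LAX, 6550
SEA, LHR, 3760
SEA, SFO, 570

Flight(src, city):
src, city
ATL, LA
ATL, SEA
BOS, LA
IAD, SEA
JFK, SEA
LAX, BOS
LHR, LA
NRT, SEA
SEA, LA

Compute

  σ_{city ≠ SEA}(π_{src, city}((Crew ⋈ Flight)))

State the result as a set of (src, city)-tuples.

Natural join on city: {(LA, BOS, 6170, ATL), (LA, BOS, 6170, BOS), (LA, BOS, 6170, LHR), (LA, BOS, 6170, SEA), (LA, SEA, 6420, ATL), (LA, SEA, 6420, BOS), (LA, SEA, 6420, LHR), (LA, SEA, 6420, SEA), (SEA, DEN, 420, ATL), (SEA, DEN, 420, IAD), (SEA, DEN, 420, JFK), (SEA, DEN, 420, NRT), (SEA, HND, 650, ATL), (SEA, HND, 650, IAD), (SEA, HND, 650, JFK), (SEA, HND, 650, NRT), (SEA, IAD, 3800, ATL), (SEA, IAD, 3800, IAD), (SEA, IAD, 3800, JFK), (SEA, IAD, 3800, NRT), (SEA, JFK, 9670, ATL), (SEA, JFK, 9670, IAD), (SEA, JFK, 9670, JFK), (SEA, JFK, 9670, NRT), (SEA, LAX, 6550, ATL), (SEA, LAX, 6550, IAD), (SEA, LAX, 6550, JFK), (SEA, LAX, 6550, NRT), (SEA, LHR, 3760, ATL), (SEA, LHR, 3760, IAD), (SEA, LHR, 3760, JFK), (SEA, LHR, 3760, NRT), (SEA, SFO, 570, ATL), (SEA, SFO, 570, IAD), (SEA, SFO, 570, JFK), (SEA, SFO, 570, NRT)}
Keep only column(s) src, city (28 duplicate(s) eliminated): {(ATL, LA), (ATL, SEA), (BOS, LA), (IAD, SEA), (JFK, SEA), (LHR, LA), (NRT, SEA), (SEA, LA)}
Filtering on city ≠ SEA leaves {(ATL, LA), (BOS, LA), (LHR, LA), (SEA, LA)}.

{(ATL, LA), (BOS, LA), (LHR, LA), (SEA, LA)}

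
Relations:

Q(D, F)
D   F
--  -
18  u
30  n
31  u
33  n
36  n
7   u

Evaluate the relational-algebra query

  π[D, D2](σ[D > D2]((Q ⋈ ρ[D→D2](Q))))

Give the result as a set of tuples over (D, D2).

{(18, 7), (31, 18), (31, 7), (33, 30), (36, 30), (36, 33)}

ρ[D→D2]: schema becomes (D2, F); tuples unchanged.
Q ⋈ ρ[D→D2](Q) (natural join on F): {(18, u, 18), (18, u, 31), (18, u, 7), (30, n, 30), (30, n, 33), (30, n, 36), (31, u, 18), (31, u, 31), (31, u, 7), (33, n, 30), (33, n, 33), (33, n, 36), (36, n, 30), (36, n, 33), (36, n, 36), (7, u, 18), (7, u, 31), (7, u, 7)}
Selection D > D2: {(18, u, 7), (31, u, 18), (31, u, 7), (33, n, 30), (36, n, 30), (36, n, 33)}
π_{D, D2} gives {(18, 7), (31, 18), (31, 7), (33, 30), (36, 30), (36, 33)}.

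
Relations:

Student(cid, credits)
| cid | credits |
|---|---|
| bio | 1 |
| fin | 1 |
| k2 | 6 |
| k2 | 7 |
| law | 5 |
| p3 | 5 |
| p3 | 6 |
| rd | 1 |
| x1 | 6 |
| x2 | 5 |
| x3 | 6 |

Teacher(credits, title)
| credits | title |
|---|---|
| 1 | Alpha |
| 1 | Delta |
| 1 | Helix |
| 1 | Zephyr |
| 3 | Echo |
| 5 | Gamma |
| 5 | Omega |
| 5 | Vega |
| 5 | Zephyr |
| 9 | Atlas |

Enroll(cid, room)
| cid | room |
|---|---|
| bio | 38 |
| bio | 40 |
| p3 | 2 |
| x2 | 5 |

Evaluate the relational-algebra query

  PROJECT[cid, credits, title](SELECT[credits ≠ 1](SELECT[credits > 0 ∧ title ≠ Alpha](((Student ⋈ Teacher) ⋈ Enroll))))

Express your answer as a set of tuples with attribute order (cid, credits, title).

{(p3, 5, Gamma), (p3, 5, Omega), (p3, 5, Vega), (p3, 5, Zephyr), (x2, 5, Gamma), (x2, 5, Omega), (x2, 5, Vega), (x2, 5, Zephyr)}

Student ⋈ Teacher (natural join on credits): {(bio, 1, Alpha), (bio, 1, Delta), (bio, 1, Helix), (bio, 1, Zephyr), (fin, 1, Alpha), (fin, 1, Delta), (fin, 1, Helix), (fin, 1, Zephyr), (law, 5, Gamma), (law, 5, Omega), (law, 5, Vega), (law, 5, Zephyr), (p3, 5, Gamma), (p3, 5, Omega), (p3, 5, Vega), (p3, 5, Zephyr), (rd, 1, Alpha), (rd, 1, Delta), (rd, 1, Helix), (rd, 1, Zephyr), (x2, 5, Gamma), (x2, 5, Omega), (x2, 5, Vega), (x2, 5, Zephyr)}
(Student ⋈ Teacher) ⋈ Enroll (natural join on cid): {(bio, 1, Alpha, 38), (bio, 1, Alpha, 40), (bio, 1, Delta, 38), (bio, 1, Delta, 40), (bio, 1, Helix, 38), (bio, 1, Helix, 40), (bio, 1, Zephyr, 38), (bio, 1, Zephyr, 40), (p3, 5, Gamma, 2), (p3, 5, Omega, 2), (p3, 5, Vega, 2), (p3, 5, Zephyr, 2), (x2, 5, Gamma, 5), (x2, 5, Omega, 5), (x2, 5, Vega, 5), (x2, 5, Zephyr, 5)}
Apply σ_{credits > 0 ∧ title ≠ Alpha}; surviving tuples: {(bio, 1, Delta, 38), (bio, 1, Delta, 40), (bio, 1, Helix, 38), (bio, 1, Helix, 40), (bio, 1, Zephyr, 38), (bio, 1, Zephyr, 40), (p3, 5, Gamma, 2), (p3, 5, Omega, 2), (p3, 5, Vega, 2), (p3, 5, Zephyr, 2), (x2, 5, Gamma, 5), (x2, 5, Omega, 5), (x2, 5, Vega, 5), (x2, 5, Zephyr, 5)}
Apply σ_{credits ≠ 1}; surviving tuples: {(p3, 5, Gamma, 2), (p3, 5, Omega, 2), (p3, 5, Vega, 2), (p3, 5, Zephyr, 2), (x2, 5, Gamma, 5), (x2, 5, Omega, 5), (x2, 5, Vega, 5), (x2, 5, Zephyr, 5)}
π_{cid, credits, title} gives {(p3, 5, Gamma), (p3, 5, Omega), (p3, 5, Vega), (p3, 5, Zephyr), (x2, 5, Gamma), (x2, 5, Omega), (x2, 5, Vega), (x2, 5, Zephyr)}.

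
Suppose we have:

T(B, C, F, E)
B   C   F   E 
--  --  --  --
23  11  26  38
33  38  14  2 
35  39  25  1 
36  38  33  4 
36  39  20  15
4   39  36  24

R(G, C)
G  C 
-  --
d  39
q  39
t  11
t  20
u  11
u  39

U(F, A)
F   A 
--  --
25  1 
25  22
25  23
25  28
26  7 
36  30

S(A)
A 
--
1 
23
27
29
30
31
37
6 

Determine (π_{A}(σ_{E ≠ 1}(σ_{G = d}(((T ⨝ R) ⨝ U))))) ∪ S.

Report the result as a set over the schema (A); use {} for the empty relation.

{1, 23, 27, 29, 30, 31, 37, 6}

T ⋈ R (natural join on C): {(23, 11, 26, 38, t), (23, 11, 26, 38, u), (35, 39, 25, 1, d), (35, 39, 25, 1, q), (35, 39, 25, 1, u), (36, 39, 20, 15, d), (36, 39, 20, 15, q), (36, 39, 20, 15, u), (4, 39, 36, 24, d), (4, 39, 36, 24, q), (4, 39, 36, 24, u)}
(T ⨝ R) ⋈ U (natural join on F): {(23, 11, 26, 38, t, 7), (23, 11, 26, 38, u, 7), (35, 39, 25, 1, d, 1), (35, 39, 25, 1, d, 22), (35, 39, 25, 1, d, 23), (35, 39, 25, 1, d, 28), (35, 39, 25, 1, q, 1), (35, 39, 25, 1, q, 22), (35, 39, 25, 1, q, 23), (35, 39, 25, 1, q, 28), (35, 39, 25, 1, u, 1), (35, 39, 25, 1, u, 22), (35, 39, 25, 1, u, 23), (35, 39, 25, 1, u, 28), (4, 39, 36, 24, d, 30), (4, 39, 36, 24, q, 30), (4, 39, 36, 24, u, 30)}
σ[G = d]: keep tuples satisfying G = d → {(35, 39, 25, 1, d, 1), (35, 39, 25, 1, d, 22), (35, 39, 25, 1, d, 23), (35, 39, 25, 1, d, 28), (4, 39, 36, 24, d, 30)}
σ[E ≠ 1]: keep tuples satisfying E ≠ 1 → {(4, 39, 36, 24, d, 30)}
Keep only column(s) A: {30}
Taking the union: {1, 23, 27, 29, 30, 31, 37, 6}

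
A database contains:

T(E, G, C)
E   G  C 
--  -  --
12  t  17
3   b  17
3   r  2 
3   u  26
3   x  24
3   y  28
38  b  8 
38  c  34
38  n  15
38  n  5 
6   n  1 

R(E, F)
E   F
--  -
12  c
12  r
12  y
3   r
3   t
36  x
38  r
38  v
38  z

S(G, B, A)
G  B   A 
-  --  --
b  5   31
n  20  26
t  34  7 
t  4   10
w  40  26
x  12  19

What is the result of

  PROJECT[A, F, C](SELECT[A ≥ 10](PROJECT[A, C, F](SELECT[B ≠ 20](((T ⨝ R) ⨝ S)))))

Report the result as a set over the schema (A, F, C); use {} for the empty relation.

{(10, c, 17), (10, r, 17), (10, y, 17), (19, r, 24), (19, t, 24), (31, r, 17), (31, r, 8), (31, t, 17), (31, v, 8), (31, z, 8)}

Joining T and R on E yields {(12, t, 17, c), (12, t, 17, r), (12, t, 17, y), (3, b, 17, r), (3, b, 17, t), (3, r, 2, r), (3, r, 2, t), (3, u, 26, r), (3, u, 26, t), (3, x, 24, r), (3, x, 24, t), (3, y, 28, r), (3, y, 28, t), (38, b, 8, r), (38, b, 8, v), (38, b, 8, z), (38, c, 34, r), (38, c, 34, v), (38, c, 34, z), (38, n, 15, r), (38, n, 15, v), (38, n, 15, z), (38, n, 5, r), (38, n, 5, v), (38, n, 5, z)}.
Joining (T ⨝ R) and S on G yields {(12, t, 17, c, 34, 7), (12, t, 17, c, 4, 10), (12, t, 17, r, 34, 7), (12, t, 17, r, 4, 10), (12, t, 17, y, 34, 7), (12, t, 17, y, 4, 10), (3, b, 17, r, 5, 31), (3, b, 17, t, 5, 31), (3, x, 24, r, 12, 19), (3, x, 24, t, 12, 19), (38, b, 8, r, 5, 31), (38, b, 8, v, 5, 31), (38, b, 8, z, 5, 31), (38, n, 15, r, 20, 26), (38, n, 15, v, 20, 26), (38, n, 15, z, 20, 26), (38, n, 5, r, 20, 26), (38, n, 5, v, 20, 26), (38, n, 5, z, 20, 26)}.
Apply σ_{B ≠ 20}; surviving tuples: {(12, t, 17, c, 34, 7), (12, t, 17, c, 4, 10), (12, t, 17, r, 34, 7), (12, t, 17, r, 4, 10), (12, t, 17, y, 34, 7), (12, t, 17, y, 4, 10), (3, b, 17, r, 5, 31), (3, b, 17, t, 5, 31), (3, x, 24, r, 12, 19), (3, x, 24, t, 12, 19), (38, b, 8, r, 5, 31), (38, b, 8, v, 5, 31), (38, b, 8, z, 5, 31)}
Keep only column(s) A, C, F: {(10, 17, c), (10, 17, r), (10, 17, y), (19, 24, r), (19, 24, t), (31, 17, r), (31, 17, t), (31, 8, r), (31, 8, v), (31, 8, z), (7, 17, c), (7, 17, r), (7, 17, y)}
Apply σ_{A ≥ 10}; surviving tuples: {(10, 17, c), (10, 17, r), (10, 17, y), (19, 24, r), (19, 24, t), (31, 17, r), (31, 17, t), (31, 8, r), (31, 8, v), (31, 8, z)}
Keep only column(s) A, F, C: {(10, c, 17), (10, r, 17), (10, y, 17), (19, r, 24), (19, t, 24), (31, r, 17), (31, r, 8), (31, t, 17), (31, v, 8), (31, z, 8)}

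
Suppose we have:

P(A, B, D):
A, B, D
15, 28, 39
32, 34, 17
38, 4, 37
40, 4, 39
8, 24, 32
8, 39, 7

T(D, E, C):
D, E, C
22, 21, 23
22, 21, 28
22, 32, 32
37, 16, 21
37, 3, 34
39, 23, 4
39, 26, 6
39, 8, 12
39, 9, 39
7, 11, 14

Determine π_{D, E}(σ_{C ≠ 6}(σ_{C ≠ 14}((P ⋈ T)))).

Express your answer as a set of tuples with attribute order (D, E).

{(37, 16), (37, 3), (39, 23), (39, 8), (39, 9)}

Natural join on D: {(15, 28, 39, 23, 4), (15, 28, 39, 26, 6), (15, 28, 39, 8, 12), (15, 28, 39, 9, 39), (38, 4, 37, 16, 21), (38, 4, 37, 3, 34), (40, 4, 39, 23, 4), (40, 4, 39, 26, 6), (40, 4, 39, 8, 12), (40, 4, 39, 9, 39), (8, 39, 7, 11, 14)}
Filtering on C ≠ 14 leaves {(15, 28, 39, 23, 4), (15, 28, 39, 26, 6), (15, 28, 39, 8, 12), (15, 28, 39, 9, 39), (38, 4, 37, 16, 21), (38, 4, 37, 3, 34), (40, 4, 39, 23, 4), (40, 4, 39, 26, 6), (40, 4, 39, 8, 12), (40, 4, 39, 9, 39)}.
Filtering on C ≠ 6 leaves {(15, 28, 39, 23, 4), (15, 28, 39, 8, 12), (15, 28, 39, 9, 39), (38, 4, 37, 16, 21), (38, 4, 37, 3, 34), (40, 4, 39, 23, 4), (40, 4, 39, 8, 12), (40, 4, 39, 9, 39)}.
π[D, E]: project onto (D, E) (3 duplicate(s) eliminated) → {(37, 16), (37, 3), (39, 23), (39, 8), (39, 9)}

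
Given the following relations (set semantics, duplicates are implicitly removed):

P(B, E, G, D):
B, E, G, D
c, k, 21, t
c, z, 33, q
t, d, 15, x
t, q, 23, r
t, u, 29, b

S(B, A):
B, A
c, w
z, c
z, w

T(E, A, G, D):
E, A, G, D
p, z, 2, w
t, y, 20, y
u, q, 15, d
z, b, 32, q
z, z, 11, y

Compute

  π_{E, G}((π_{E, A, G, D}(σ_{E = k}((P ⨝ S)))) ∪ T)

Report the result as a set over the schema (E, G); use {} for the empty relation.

Joining P and S on B yields {(c, k, 21, t, w), (c, z, 33, q, w)}.
σ[E = k]: keep tuples satisfying E = k → {(c, k, 21, t, w)}
Keep only column(s) E, A, G, D: {(k, w, 21, t)}
Taking the union: {(k, w, 21, t), (p, z, 2, w), (t, y, 20, y), (u, q, 15, d), (z, b, 32, q), (z, z, 11, y)}
Keep only column(s) E, G: {(k, 21), (p, 2), (t, 20), (u, 15), (z, 11), (z, 32)}

{(k, 21), (p, 2), (t, 20), (u, 15), (z, 11), (z, 32)}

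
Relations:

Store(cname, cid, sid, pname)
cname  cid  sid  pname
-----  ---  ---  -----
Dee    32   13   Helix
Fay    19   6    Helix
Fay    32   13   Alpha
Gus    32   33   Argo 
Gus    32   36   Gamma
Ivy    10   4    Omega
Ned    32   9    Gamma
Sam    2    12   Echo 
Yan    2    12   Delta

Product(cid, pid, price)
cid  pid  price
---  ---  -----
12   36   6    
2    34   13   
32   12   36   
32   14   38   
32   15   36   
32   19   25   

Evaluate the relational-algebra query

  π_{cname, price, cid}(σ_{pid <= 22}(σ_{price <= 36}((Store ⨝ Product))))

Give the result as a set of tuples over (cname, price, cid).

{(Dee, 25, 32), (Dee, 36, 32), (Fay, 25, 32), (Fay, 36, 32), (Gus, 25, 32), (Gus, 36, 32), (Ned, 25, 32), (Ned, 36, 32)}

Natural join on cid: {(Dee, 32, 13, Helix, 12, 36), (Dee, 32, 13, Helix, 14, 38), (Dee, 32, 13, Helix, 15, 36), (Dee, 32, 13, Helix, 19, 25), (Fay, 32, 13, Alpha, 12, 36), (Fay, 32, 13, Alpha, 14, 38), (Fay, 32, 13, Alpha, 15, 36), (Fay, 32, 13, Alpha, 19, 25), (Gus, 32, 33, Argo, 12, 36), (Gus, 32, 33, Argo, 14, 38), (Gus, 32, 33, Argo, 15, 36), (Gus, 32, 33, Argo, 19, 25), (Gus, 32, 36, Gamma, 12, 36), (Gus, 32, 36, Gamma, 14, 38), (Gus, 32, 36, Gamma, 15, 36), (Gus, 32, 36, Gamma, 19, 25), (Ned, 32, 9, Gamma, 12, 36), (Ned, 32, 9, Gamma, 14, 38), (Ned, 32, 9, Gamma, 15, 36), (Ned, 32, 9, Gamma, 19, 25), (Sam, 2, 12, Echo, 34, 13), (Yan, 2, 12, Delta, 34, 13)}
Selection price <= 36: {(Dee, 32, 13, Helix, 12, 36), (Dee, 32, 13, Helix, 15, 36), (Dee, 32, 13, Helix, 19, 25), (Fay, 32, 13, Alpha, 12, 36), (Fay, 32, 13, Alpha, 15, 36), (Fay, 32, 13, Alpha, 19, 25), (Gus, 32, 33, Argo, 12, 36), (Gus, 32, 33, Argo, 15, 36), (Gus, 32, 33, Argo, 19, 25), (Gus, 32, 36, Gamma, 12, 36), (Gus, 32, 36, Gamma, 15, 36), (Gus, 32, 36, Gamma, 19, 25), (Ned, 32, 9, Gamma, 12, 36), (Ned, 32, 9, Gamma, 15, 36), (Ned, 32, 9, Gamma, 19, 25), (Sam, 2, 12, Echo, 34, 13), (Yan, 2, 12, Delta, 34, 13)}
Selection pid <= 22: {(Dee, 32, 13, Helix, 12, 36), (Dee, 32, 13, Helix, 15, 36), (Dee, 32, 13, Helix, 19, 25), (Fay, 32, 13, Alpha, 12, 36), (Fay, 32, 13, Alpha, 15, 36), (Fay, 32, 13, Alpha, 19, 25), (Gus, 32, 33, Argo, 12, 36), (Gus, 32, 33, Argo, 15, 36), (Gus, 32, 33, Argo, 19, 25), (Gus, 32, 36, Gamma, 12, 36), (Gus, 32, 36, Gamma, 15, 36), (Gus, 32, 36, Gamma, 19, 25), (Ned, 32, 9, Gamma, 12, 36), (Ned, 32, 9, Gamma, 15, 36), (Ned, 32, 9, Gamma, 19, 25)}
Keep only column(s) cname, price, cid (7 duplicate(s) eliminated): {(Dee, 25, 32), (Dee, 36, 32), (Fay, 25, 32), (Fay, 36, 32), (Gus, 25, 32), (Gus, 36, 32), (Ned, 25, 32), (Ned, 36, 32)}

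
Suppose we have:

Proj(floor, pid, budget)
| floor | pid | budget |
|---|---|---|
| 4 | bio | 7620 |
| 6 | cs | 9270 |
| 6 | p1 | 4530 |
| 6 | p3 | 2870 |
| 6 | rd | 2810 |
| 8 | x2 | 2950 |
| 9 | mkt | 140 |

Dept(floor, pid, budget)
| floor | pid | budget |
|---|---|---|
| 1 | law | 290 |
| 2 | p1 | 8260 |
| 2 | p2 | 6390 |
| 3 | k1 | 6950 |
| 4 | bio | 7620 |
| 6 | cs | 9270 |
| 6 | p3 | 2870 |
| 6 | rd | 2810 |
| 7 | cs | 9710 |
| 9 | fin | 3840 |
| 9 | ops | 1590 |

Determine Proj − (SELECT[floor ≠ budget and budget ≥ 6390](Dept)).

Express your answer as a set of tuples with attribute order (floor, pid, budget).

Selection floor ≠ budget and budget ≥ 6390: {(2, p1, 8260), (2, p2, 6390), (3, k1, 6950), (4, bio, 7620), (6, cs, 9270), (7, cs, 9710)}
Set difference of the two operands is {(6, p1, 4530), (6, p3, 2870), (6, rd, 2810), (8, x2, 2950), (9, mkt, 140)}.

{(6, p1, 4530), (6, p3, 2870), (6, rd, 2810), (8, x2, 2950), (9, mkt, 140)}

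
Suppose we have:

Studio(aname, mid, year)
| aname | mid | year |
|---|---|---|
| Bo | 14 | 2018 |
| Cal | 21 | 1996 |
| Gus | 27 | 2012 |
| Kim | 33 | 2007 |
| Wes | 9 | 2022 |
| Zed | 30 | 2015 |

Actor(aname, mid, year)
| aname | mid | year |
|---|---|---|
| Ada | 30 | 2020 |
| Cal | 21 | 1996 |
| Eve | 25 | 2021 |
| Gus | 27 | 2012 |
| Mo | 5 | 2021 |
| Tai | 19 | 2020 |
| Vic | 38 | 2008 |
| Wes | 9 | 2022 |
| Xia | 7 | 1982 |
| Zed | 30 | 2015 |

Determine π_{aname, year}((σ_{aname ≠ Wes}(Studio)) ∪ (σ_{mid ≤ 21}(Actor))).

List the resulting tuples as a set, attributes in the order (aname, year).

{(Bo, 2018), (Cal, 1996), (Gus, 2012), (Kim, 2007), (Mo, 2021), (Tai, 2020), (Wes, 2022), (Xia, 1982), (Zed, 2015)}

Apply σ_{aname ≠ Wes}; surviving tuples: {(Bo, 14, 2018), (Cal, 21, 1996), (Gus, 27, 2012), (Kim, 33, 2007), (Zed, 30, 2015)}
Apply σ_{mid ≤ 21}; surviving tuples: {(Cal, 21, 1996), (Mo, 5, 2021), (Tai, 19, 2020), (Wes, 9, 2022), (Xia, 7, 1982)}
Taking the union: {(Bo, 14, 2018), (Cal, 21, 1996), (Gus, 27, 2012), (Kim, 33, 2007), (Mo, 5, 2021), (Tai, 19, 2020), (Wes, 9, 2022), (Xia, 7, 1982), (Zed, 30, 2015)}
π_{aname, year} gives {(Bo, 2018), (Cal, 1996), (Gus, 2012), (Kim, 2007), (Mo, 2021), (Tai, 2020), (Wes, 2022), (Xia, 1982), (Zed, 2015)}.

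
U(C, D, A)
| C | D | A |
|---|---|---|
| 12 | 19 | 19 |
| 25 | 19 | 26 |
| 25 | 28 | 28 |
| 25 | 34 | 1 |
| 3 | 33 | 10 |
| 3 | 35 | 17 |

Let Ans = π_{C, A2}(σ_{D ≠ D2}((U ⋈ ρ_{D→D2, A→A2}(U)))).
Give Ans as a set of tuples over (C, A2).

ρ[D→D2, A→A2]: schema becomes (C, D2, A2); tuples unchanged.
Joining U and ρ_{D→D2, A→A2}(U) on C yields {(12, 19, 19, 19, 19), (25, 19, 26, 19, 26), (25, 19, 26, 28, 28), (25, 19, 26, 34, 1), (25, 28, 28, 19, 26), (25, 28, 28, 28, 28), (25, 28, 28, 34, 1), (25, 34, 1, 19, 26), (25, 34, 1, 28, 28), (25, 34, 1, 34, 1), (3, 33, 10, 33, 10), (3, 33, 10, 35, 17), (3, 35, 17, 33, 10), (3, 35, 17, 35, 17)}.
Filtering on D ≠ D2 leaves {(25, 19, 26, 28, 28), (25, 19, 26, 34, 1), (25, 28, 28, 19, 26), (25, 28, 28, 34, 1), (25, 34, 1, 19, 26), (25, 34, 1, 28, 28), (3, 33, 10, 35, 17), (3, 35, 17, 33, 10)}.
Projecting to C, A2 (3 duplicate(s) eliminated): {(25, 1), (25, 26), (25, 28), (3, 10), (3, 17)}

{(25, 1), (25, 26), (25, 28), (3, 10), (3, 17)}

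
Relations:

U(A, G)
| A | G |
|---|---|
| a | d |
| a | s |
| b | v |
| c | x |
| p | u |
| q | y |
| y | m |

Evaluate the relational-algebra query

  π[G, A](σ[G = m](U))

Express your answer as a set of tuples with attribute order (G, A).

Selection G = m: {(y, m)}
Keep only column(s) G, A: {(m, y)}

{(m, y)}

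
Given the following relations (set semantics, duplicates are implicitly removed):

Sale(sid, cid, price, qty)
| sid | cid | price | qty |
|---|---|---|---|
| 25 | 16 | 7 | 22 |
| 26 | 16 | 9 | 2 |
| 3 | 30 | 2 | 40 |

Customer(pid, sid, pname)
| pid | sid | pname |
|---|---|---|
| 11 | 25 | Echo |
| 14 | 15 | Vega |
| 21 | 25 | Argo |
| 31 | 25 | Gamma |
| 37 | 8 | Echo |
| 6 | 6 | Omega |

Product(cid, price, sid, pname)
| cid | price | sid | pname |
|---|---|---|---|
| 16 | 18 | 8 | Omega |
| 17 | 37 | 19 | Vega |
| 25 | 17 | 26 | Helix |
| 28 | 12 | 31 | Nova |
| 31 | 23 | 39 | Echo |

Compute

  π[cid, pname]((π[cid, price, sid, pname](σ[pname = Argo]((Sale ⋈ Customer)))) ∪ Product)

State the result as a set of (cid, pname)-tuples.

{(16, Argo), (16, Omega), (17, Vega), (25, Helix), (28, Nova), (31, Echo)}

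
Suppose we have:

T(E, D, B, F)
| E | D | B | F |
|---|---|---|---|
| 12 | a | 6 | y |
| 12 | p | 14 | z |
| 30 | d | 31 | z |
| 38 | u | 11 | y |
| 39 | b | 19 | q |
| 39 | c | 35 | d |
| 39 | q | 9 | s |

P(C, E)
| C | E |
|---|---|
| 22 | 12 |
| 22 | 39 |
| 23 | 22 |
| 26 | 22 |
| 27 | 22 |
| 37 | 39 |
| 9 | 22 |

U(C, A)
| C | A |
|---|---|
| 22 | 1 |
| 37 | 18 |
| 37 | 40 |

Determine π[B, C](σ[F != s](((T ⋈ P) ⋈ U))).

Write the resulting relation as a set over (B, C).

Natural join on E: {(12, a, 6, y, 22), (12, p, 14, z, 22), (39, b, 19, q, 22), (39, b, 19, q, 37), (39, c, 35, d, 22), (39, c, 35, d, 37), (39, q, 9, s, 22), (39, q, 9, s, 37)}
Natural join on C: {(12, a, 6, y, 22, 1), (12, p, 14, z, 22, 1), (39, b, 19, q, 22, 1), (39, b, 19, q, 37, 18), (39, b, 19, q, 37, 40), (39, c, 35, d, 22, 1), (39, c, 35, d, 37, 18), (39, c, 35, d, 37, 40), (39, q, 9, s, 22, 1), (39, q, 9, s, 37, 18), (39, q, 9, s, 37, 40)}
Selection F != s: {(12, a, 6, y, 22, 1), (12, p, 14, z, 22, 1), (39, b, 19, q, 22, 1), (39, b, 19, q, 37, 18), (39, b, 19, q, 37, 40), (39, c, 35, d, 22, 1), (39, c, 35, d, 37, 18), (39, c, 35, d, 37, 40)}
Projecting to B, C (2 duplicate(s) eliminated): {(14, 22), (19, 22), (19, 37), (35, 22), (35, 37), (6, 22)}

{(14, 22), (19, 22), (19, 37), (35, 22), (35, 37), (6, 22)}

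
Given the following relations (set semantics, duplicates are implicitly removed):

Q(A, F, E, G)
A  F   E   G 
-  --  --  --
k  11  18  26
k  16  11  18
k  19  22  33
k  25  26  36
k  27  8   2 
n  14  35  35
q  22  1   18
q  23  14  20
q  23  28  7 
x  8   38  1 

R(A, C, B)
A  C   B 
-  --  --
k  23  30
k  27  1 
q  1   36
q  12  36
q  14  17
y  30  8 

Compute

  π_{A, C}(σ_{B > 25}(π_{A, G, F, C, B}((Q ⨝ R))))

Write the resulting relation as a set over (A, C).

{(k, 23), (q, 1), (q, 12)}

Q ⋈ R (natural join on A): {(k, 11, 18, 26, 23, 30), (k, 11, 18, 26, 27, 1), (k, 16, 11, 18, 23, 30), (k, 16, 11, 18, 27, 1), (k, 19, 22, 33, 23, 30), (k, 19, 22, 33, 27, 1), (k, 25, 26, 36, 23, 30), (k, 25, 26, 36, 27, 1), (k, 27, 8, 2, 23, 30), (k, 27, 8, 2, 27, 1), (q, 22, 1, 18, 1, 36), (q, 22, 1, 18, 12, 36), (q, 22, 1, 18, 14, 17), (q, 23, 14, 20, 1, 36), (q, 23, 14, 20, 12, 36), (q, 23, 14, 20, 14, 17), (q, 23, 28, 7, 1, 36), (q, 23, 28, 7, 12, 36), (q, 23, 28, 7, 14, 17)}
π_{A, G, F, C, B} gives {(k, 18, 16, 23, 30), (k, 18, 16, 27, 1), (k, 2, 27, 23, 30), (k, 2, 27, 27, 1), (k, 26, 11, 23, 30), (k, 26, 11, 27, 1), (k, 33, 19, 23, 30), (k, 33, 19, 27, 1), (k, 36, 25, 23, 30), (k, 36, 25, 27, 1), (q, 18, 22, 1, 36), (q, 18, 22, 12, 36), (q, 18, 22, 14, 17), (q, 20, 23, 1, 36), (q, 20, 23, 12, 36), (q, 20, 23, 14, 17), (q, 7, 23, 1, 36), (q, 7, 23, 12, 36), (q, 7, 23, 14, 17)}.
Filtering on B > 25 leaves {(k, 18, 16, 23, 30), (k, 2, 27, 23, 30), (k, 26, 11, 23, 30), (k, 33, 19, 23, 30), (k, 36, 25, 23, 30), (q, 18, 22, 1, 36), (q, 18, 22, 12, 36), (q, 20, 23, 1, 36), (q, 20, 23, 12, 36), (q, 7, 23, 1, 36), (q, 7, 23, 12, 36)}.
π_{A, C} gives {(k, 23), (q, 1), (q, 12)} (8 duplicate(s) eliminated).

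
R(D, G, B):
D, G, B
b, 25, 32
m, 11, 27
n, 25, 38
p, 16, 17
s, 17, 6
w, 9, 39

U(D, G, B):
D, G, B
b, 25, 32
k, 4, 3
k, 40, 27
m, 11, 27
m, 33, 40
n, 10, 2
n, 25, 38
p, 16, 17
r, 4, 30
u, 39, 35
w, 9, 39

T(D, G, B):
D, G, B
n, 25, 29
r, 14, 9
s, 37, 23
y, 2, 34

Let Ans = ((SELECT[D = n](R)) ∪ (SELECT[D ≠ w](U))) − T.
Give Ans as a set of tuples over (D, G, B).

Selection D = n: {(n, 25, 38)}
Selection D ≠ w: {(b, 25, 32), (k, 4, 3), (k, 40, 27), (m, 11, 27), (m, 33, 40), (n, 10, 2), (n, 25, 38), (p, 16, 17), (r, 4, 30), (u, 39, 35)}
Set union of the two operands is {(b, 25, 32), (k, 4, 3), (k, 40, 27), (m, 11, 27), (m, 33, 40), (n, 10, 2), (n, 25, 38), (p, 16, 17), (r, 4, 30), (u, 39, 35)}.
Set difference of the two operands is {(b, 25, 32), (k, 4, 3), (k, 40, 27), (m, 11, 27), (m, 33, 40), (n, 10, 2), (n, 25, 38), (p, 16, 17), (r, 4, 30), (u, 39, 35)}.

{(b, 25, 32), (k, 4, 3), (k, 40, 27), (m, 11, 27), (m, 33, 40), (n, 10, 2), (n, 25, 38), (p, 16, 17), (r, 4, 30), (u, 39, 35)}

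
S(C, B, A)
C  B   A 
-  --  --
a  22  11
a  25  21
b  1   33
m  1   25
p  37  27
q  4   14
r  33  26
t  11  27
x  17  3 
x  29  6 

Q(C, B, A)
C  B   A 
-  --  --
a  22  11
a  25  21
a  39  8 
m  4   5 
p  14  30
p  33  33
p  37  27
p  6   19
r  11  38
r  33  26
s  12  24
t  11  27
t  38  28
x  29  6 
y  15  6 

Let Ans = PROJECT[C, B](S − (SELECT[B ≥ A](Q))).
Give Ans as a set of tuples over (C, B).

{(b, 1), (m, 1), (q, 4), (t, 11), (x, 17)}

Selection B ≥ A: {(a, 22, 11), (a, 25, 21), (a, 39, 8), (p, 33, 33), (p, 37, 27), (r, 33, 26), (t, 38, 28), (x, 29, 6), (y, 15, 6)}
Set difference of the two operands is {(b, 1, 33), (m, 1, 25), (q, 4, 14), (t, 11, 27), (x, 17, 3)}.
Projecting to C, B: {(b, 1), (m, 1), (q, 4), (t, 11), (x, 17)}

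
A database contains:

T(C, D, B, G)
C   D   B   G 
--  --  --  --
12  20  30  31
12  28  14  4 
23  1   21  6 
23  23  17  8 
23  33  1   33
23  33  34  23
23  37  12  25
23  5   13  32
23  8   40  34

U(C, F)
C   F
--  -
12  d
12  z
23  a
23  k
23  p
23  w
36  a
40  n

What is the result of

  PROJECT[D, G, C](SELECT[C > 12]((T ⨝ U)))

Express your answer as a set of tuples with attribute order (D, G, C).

{(1, 6, 23), (23, 8, 23), (33, 23, 23), (33, 33, 23), (37, 25, 23), (5, 32, 23), (8, 34, 23)}

Natural join on C: {(12, 20, 30, 31, d), (12, 20, 30, 31, z), (12, 28, 14, 4, d), (12, 28, 14, 4, z), (23, 1, 21, 6, a), (23, 1, 21, 6, k), (23, 1, 21, 6, p), (23, 1, 21, 6, w), (23, 23, 17, 8, a), (23, 23, 17, 8, k), (23, 23, 17, 8, p), (23, 23, 17, 8, w), (23, 33, 1, 33, a), (23, 33, 1, 33, k), (23, 33, 1, 33, p), (23, 33, 1, 33, w), (23, 33, 34, 23, a), (23, 33, 34, 23, k), (23, 33, 34, 23, p), (23, 33, 34, 23, w), (23, 37, 12, 25, a), (23, 37, 12, 25, k), (23, 37, 12, 25, p), (23, 37, 12, 25, w), (23, 5, 13, 32, a), (23, 5, 13, 32, k), (23, 5, 13, 32, p), (23, 5, 13, 32, w), (23, 8, 40, 34, a), (23, 8, 40, 34, k), (23, 8, 40, 34, p), (23, 8, 40, 34, w)}
σ[C > 12]: keep tuples satisfying C > 12 → {(23, 1, 21, 6, a), (23, 1, 21, 6, k), (23, 1, 21, 6, p), (23, 1, 21, 6, w), (23, 23, 17, 8, a), (23, 23, 17, 8, k), (23, 23, 17, 8, p), (23, 23, 17, 8, w), (23, 33, 1, 33, a), (23, 33, 1, 33, k), (23, 33, 1, 33, p), (23, 33, 1, 33, w), (23, 33, 34, 23, a), (23, 33, 34, 23, k), (23, 33, 34, 23, p), (23, 33, 34, 23, w), (23, 37, 12, 25, a), (23, 37, 12, 25, k), (23, 37, 12, 25, p), (23, 37, 12, 25, w), (23, 5, 13, 32, a), (23, 5, 13, 32, k), (23, 5, 13, 32, p), (23, 5, 13, 32, w), (23, 8, 40, 34, a), (23, 8, 40, 34, k), (23, 8, 40, 34, p), (23, 8, 40, 34, w)}
π[D, G, C]: project onto (D, G, C) (21 duplicate(s) eliminated) → {(1, 6, 23), (23, 8, 23), (33, 23, 23), (33, 33, 23), (37, 25, 23), (5, 32, 23), (8, 34, 23)}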